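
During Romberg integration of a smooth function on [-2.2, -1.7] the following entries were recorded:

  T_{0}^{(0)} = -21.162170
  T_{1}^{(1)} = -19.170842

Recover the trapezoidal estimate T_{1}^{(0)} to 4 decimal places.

-19.6687

From T_{1}^{(1)} = (4·T_{1}^{(0)} − T_{0}^{(0)})/3, solve for T_{1}^{(0)}:
4·T_{1}^{(0)} = 3·(-19.170842) + (-21.162170) = -78.674696
T_{1}^{(0)} = -19.668674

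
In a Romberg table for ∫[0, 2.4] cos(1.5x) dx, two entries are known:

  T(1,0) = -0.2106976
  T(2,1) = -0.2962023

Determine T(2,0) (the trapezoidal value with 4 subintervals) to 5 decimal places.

-0.27483

From T(2,1) = (4·T(2,0) − T(1,0))/3, solve for T(2,0):
4·T(2,0) = 3·(-0.2962023) + (-0.2106976) = -1.0993045
T(2,0) = -0.2748261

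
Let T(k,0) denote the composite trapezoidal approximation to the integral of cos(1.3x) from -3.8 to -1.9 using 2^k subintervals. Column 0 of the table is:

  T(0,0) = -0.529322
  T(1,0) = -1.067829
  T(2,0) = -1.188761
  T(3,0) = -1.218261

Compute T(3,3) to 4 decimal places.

-1.2280

T(1,1) = -1.067829 + (-1.067829 − (-0.529322))/3 = -1.247331
T(2,1) = (4·(-1.188761) − (-1.067829)) / 3 = -1.229072
T(3,1) = -1.218261 + (-1.218261 − (-1.188761))/3 = -1.228094
T(2,2) = (16·(-1.229072) − (-1.247331)) / 15 = -1.227855
T(3,2) = (16·(-1.228094) − (-1.229072)) / 15 = -1.228029
T(3,3) = (64·(-1.228029) − (-1.227855)) / 63 = -1.228032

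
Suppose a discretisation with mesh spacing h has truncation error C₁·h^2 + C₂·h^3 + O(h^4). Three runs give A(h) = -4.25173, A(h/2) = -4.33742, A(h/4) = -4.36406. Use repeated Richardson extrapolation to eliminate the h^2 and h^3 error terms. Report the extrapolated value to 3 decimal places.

-4.374

First eliminate the h^2 term (factor 2^2 = 4):
  B₁ = (4·(-4.33742) − (-4.25173))/3 = -4.36598
  B₂ = (4·(-4.36406) − (-4.33742))/3 = -4.37294
Then eliminate the h^3 term (factor 2^3 = 8):
  (8·(-4.37294) − (-4.36598))/7 = -4.37393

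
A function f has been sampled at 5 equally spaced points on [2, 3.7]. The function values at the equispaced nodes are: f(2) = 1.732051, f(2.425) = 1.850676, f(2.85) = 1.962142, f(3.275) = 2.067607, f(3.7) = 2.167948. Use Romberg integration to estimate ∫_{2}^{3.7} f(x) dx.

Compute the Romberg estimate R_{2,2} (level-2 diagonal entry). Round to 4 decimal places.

R_{0,0} (trapezoid, 1 panel, h=1.7000): 3.314999
R_{1,0} (trapezoid, 2 panels, h=0.8500): 3.325320
R_{2,0} (trapezoid, 4 panels, h=0.4250): 3.327930
R_{1,1} = 3.325320 + (3.325320 − 3.314999)/3 = 3.328760
R_{2,1} = 3.327930 + (3.327930 − 3.325320)/3 = 3.328800
R_{2,2} = 3.328800 + (3.328800 − 3.328760)/15 = 3.328803

3.3288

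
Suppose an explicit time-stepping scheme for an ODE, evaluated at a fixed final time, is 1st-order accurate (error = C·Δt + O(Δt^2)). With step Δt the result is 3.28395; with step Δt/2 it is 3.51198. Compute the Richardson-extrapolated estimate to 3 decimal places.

3.740

Extrapolated value = (2·A(Δt/2) − A(Δt)) / (2 − 1)
= (2·3.51198 − 3.28395) / 1
= 3.74001 / 1 = 3.74001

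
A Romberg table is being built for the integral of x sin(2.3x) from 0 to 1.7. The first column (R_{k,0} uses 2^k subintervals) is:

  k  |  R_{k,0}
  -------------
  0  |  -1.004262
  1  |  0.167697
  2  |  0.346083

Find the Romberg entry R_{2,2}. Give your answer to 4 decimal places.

Richardson extrapolation on the trapezoidal column (denominator 4−1=3):
R_{1,1} = 0.167697 + (0.167697 − (-1.004262))/3 = 0.558350
R_{2,1} = 0.346083 + (0.346083 − 0.167697)/3 = 0.405545
R_{2,2} = 0.405545 + (0.405545 − 0.558350)/15 = 0.395358

0.3954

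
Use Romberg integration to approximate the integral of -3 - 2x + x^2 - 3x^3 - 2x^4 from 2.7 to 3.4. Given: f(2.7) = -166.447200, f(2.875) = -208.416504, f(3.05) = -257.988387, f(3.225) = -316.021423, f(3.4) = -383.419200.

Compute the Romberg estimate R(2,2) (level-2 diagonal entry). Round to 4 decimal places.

-184.5429

R(0,0) (trapezoid, 1 panel, h=0.7000): -192.453240
R(1,0) (trapezoid, 2 panels, h=0.3500): -186.522555
R(2,0) (trapezoid, 4 panels, h=0.1750): -185.037915
R(1,1) = -186.522555 + (-186.522555 − (-192.453240))/3 = -184.545660
R(2,1) = -185.037915 + (-185.037915 − (-186.522555))/3 = -184.543035
R(2,2) = -184.543035 + (-184.543035 − (-184.545660))/15 = -184.542860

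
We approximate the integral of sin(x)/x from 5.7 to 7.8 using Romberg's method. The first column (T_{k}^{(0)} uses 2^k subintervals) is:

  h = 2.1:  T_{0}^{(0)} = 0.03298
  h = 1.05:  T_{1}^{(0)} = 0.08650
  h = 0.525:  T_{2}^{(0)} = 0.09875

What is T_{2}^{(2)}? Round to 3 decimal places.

T_{1}^{(1)} = (4·0.08650 − 0.03298) / 3 = 0.10434
T_{2}^{(1)} = 0.09875 + (0.09875 − 0.08650)/3 = 0.10283
T_{2}^{(2)} = 0.10283 + (0.10283 − 0.10434)/15 = 0.10273

0.103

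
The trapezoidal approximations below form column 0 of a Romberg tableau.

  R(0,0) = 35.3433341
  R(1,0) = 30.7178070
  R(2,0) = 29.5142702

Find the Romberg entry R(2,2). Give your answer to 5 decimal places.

29.10890

Richardson extrapolation on the trapezoidal column (denominator 4−1=3):
R(1,1) = (4·30.7178070 − 35.3433341) / 3 = 29.1759646
R(2,1) = 29.5142702 + (29.5142702 − 30.7178070)/3 = 29.1130913
R(2,2) = 29.1130913 + (29.1130913 − 29.1759646)/15 = 29.1088997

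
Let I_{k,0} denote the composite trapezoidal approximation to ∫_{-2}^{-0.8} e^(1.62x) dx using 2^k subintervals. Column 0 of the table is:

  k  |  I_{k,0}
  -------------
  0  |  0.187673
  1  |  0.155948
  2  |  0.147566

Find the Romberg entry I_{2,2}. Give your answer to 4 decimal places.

0.1447

I_{1,1} = (4·0.155948 − 0.187673) / 3 = 0.145373
I_{2,1} = (4·0.147566 − 0.155948) / 3 = 0.144772
I_{2,2} = 0.144772 + (0.144772 − 0.145373)/15 = 0.144732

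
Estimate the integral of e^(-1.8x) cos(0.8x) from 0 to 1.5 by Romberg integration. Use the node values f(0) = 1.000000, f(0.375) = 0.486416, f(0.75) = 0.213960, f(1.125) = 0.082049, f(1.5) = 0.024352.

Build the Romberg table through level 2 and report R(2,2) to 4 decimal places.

R(0,0) (trapezoid, 1 panel, h=1.5000): 0.768264
R(1,0) (trapezoid, 2 panels, h=0.7500): 0.544602
R(2,0) (trapezoid, 4 panels, h=0.3750): 0.485475
R(1,1) = 0.544602 + (0.544602 − 0.768264)/3 = 0.470048
R(2,1) = 0.485475 + (0.485475 − 0.544602)/3 = 0.465766
R(2,2) = 0.465766 + (0.465766 − 0.470048)/15 = 0.465481

0.4655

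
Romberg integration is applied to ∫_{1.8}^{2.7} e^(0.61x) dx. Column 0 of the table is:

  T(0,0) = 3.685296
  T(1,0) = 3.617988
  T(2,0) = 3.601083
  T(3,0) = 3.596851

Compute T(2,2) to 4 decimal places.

3.5954

Richardson extrapolation on the trapezoidal column (denominator 4−1=3):
T(1,1) = (4·3.617988 − 3.685296) / 3 = 3.595552
T(2,1) = 3.601083 + (3.601083 − 3.617988)/3 = 3.595448
T(2,2) = 3.595448 + (3.595448 − 3.595552)/15 = 3.595441
(Column j=1 coincides with Simpson's rule on the same nodes.)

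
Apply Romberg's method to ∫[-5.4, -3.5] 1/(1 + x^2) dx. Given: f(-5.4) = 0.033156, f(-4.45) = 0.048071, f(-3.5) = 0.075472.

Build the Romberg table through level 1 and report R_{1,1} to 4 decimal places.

R_{0,0} (trapezoid, 1 panel, h=1.9000): 0.103197
R_{1,0} (trapezoid, 2 panels, h=0.9500): 0.097266
R_{1,1} = 0.097266 + (0.097266 − 0.103197)/3 = 0.095289

0.0953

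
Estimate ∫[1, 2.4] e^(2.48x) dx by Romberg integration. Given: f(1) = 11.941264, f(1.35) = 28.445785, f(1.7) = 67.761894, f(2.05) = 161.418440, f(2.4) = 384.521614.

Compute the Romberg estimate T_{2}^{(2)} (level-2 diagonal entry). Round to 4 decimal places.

T_{0}^{(0)} (trapezoid, 1 panel, h=1.4000): 277.524015
T_{1}^{(0)} (trapezoid, 2 panels, h=0.7000): 186.195333
T_{2}^{(0)} (trapezoid, 4 panels, h=0.3500): 159.550145
T_{1}^{(1)} = 186.195333 + (186.195333 − 277.524015)/3 = 155.752439
T_{2}^{(1)} = 159.550145 + (159.550145 − 186.195333)/3 = 150.668416
T_{2}^{(2)} = 150.668416 + (150.668416 − 155.752439)/15 = 150.329481

150.3295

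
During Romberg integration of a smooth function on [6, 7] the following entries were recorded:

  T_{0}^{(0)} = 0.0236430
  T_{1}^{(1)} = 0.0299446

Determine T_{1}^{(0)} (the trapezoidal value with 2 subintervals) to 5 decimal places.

From T_{1}^{(1)} = (4·T_{1}^{(0)} − T_{0}^{(0)})/3, solve for T_{1}^{(0)}:
4·T_{1}^{(0)} = 3·0.0299446 + 0.0236430 = 0.1134768
T_{1}^{(0)} = 0.0283692

0.02837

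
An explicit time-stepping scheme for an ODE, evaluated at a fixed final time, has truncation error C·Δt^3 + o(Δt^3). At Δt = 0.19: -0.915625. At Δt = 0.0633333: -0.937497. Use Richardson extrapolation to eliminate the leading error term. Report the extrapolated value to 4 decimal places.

-0.9383

Extrapolated value = (27·A(Δt/3) − A(Δt)) / (27 − 1)
= (27·(-0.937497) − (-0.915625)) / 26
= -24.396794 / 26 = -0.938338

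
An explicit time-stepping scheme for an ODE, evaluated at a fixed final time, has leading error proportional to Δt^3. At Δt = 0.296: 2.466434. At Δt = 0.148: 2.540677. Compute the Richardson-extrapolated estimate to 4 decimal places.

2.5513

The leading error scales as Δt^3; refining by a factor of 2 reduces it by 2^3 = 8.
Extrapolated value = (8·A(Δt/2) − A(Δt)) / (8 − 1)
= (8·2.540677 − 2.466434) / 7
= 17.858982 / 7 = 2.551283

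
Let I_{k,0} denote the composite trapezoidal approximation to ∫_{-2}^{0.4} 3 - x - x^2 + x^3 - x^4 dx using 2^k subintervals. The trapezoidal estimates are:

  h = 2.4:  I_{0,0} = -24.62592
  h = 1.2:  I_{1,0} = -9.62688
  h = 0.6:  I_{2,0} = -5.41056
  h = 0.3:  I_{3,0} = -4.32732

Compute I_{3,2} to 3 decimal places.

-3.964

Richardson extrapolation on the trapezoidal column (denominator 4−1=3):
I_{2,1} = -5.41056 + (-5.41056 − (-9.62688))/3 = -4.00512
I_{3,1} = (4·(-4.32732) − (-5.41056)) / 3 = -3.96624
I_{3,2} = (16·(-3.96624) − (-4.00512)) / 15 = -3.96365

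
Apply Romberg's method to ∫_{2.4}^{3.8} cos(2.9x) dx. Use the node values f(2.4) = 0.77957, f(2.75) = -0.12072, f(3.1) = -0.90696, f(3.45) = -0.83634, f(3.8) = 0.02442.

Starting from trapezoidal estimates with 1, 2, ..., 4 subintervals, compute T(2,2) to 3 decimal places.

T(0,0) (trapezoid, 1 panel, h=1.4000): 0.56279
T(1,0) (trapezoid, 2 panels, h=0.7000): -0.35348
T(2,0) (trapezoid, 4 panels, h=0.3500): -0.51171
T(1,1) = -0.35348 + (-0.35348 − 0.56279)/3 = -0.65890
T(2,1) = -0.51171 + (-0.51171 − (-0.35348))/3 = -0.56445
T(2,2) = -0.56445 + (-0.56445 − (-0.65890))/15 = -0.55815

-0.558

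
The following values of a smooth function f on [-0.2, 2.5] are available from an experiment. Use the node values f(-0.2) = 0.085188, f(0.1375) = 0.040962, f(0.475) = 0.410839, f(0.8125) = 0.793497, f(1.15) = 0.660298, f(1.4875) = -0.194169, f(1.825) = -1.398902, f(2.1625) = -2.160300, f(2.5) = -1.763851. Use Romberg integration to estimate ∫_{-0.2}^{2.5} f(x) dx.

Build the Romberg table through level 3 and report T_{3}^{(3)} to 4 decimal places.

-0.9432

T_{0}^{(0)} (trapezoid, 1 panel, h=2.7000): -2.266195
T_{1}^{(0)} (trapezoid, 2 panels, h=1.3500): -0.241695
T_{2}^{(0)} (trapezoid, 4 panels, h=0.6750): -0.787790
T_{3}^{(0)} (trapezoid, 8 panels, h=0.3375): -0.906898
T_{1}^{(1)} = -0.241695 + (-0.241695 − (-2.266195))/3 = 0.433138
T_{2}^{(1)} = -0.787790 + (-0.787790 − (-0.241695))/3 = -0.969822
T_{3}^{(1)} = -0.906898 + (-0.906898 − (-0.787790))/3 = -0.946601
T_{2}^{(2)} = -0.969822 + (-0.969822 − 0.433138)/15 = -1.063353
T_{3}^{(2)} = -0.946601 + (-0.946601 − (-0.969822))/15 = -0.945053
T_{3}^{(3)} = -0.945053 + (-0.945053 − (-1.063353))/63 = -0.943175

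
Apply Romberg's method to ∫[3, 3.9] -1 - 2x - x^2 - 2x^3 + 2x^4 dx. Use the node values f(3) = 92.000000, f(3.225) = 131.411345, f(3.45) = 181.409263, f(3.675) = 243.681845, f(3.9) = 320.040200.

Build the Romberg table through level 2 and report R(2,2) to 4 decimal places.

170.6417

R(0,0) (trapezoid, 1 panel, h=0.9000): 185.418090
R(1,0) (trapezoid, 2 panels, h=0.4500): 174.343213
R(2,0) (trapezoid, 4 panels, h=0.2250): 171.567574
R(1,1) = 174.343213 + (174.343213 − 185.418090)/3 = 170.651587
R(2,1) = 171.567574 + (171.567574 − 174.343213)/3 = 170.642361
R(2,2) = 170.642361 + (170.642361 − 170.651587)/15 = 170.641746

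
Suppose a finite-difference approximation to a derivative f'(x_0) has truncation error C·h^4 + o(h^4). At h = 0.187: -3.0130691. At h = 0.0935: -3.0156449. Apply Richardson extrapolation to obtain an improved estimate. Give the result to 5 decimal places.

-3.01582

The leading error scales as h^4; refining by a factor of 2 reduces it by 2^4 = 16.
Extrapolated value = (16·A(h/2) − A(h)) / (16 − 1)
= (16·(-3.0156449) − (-3.0130691)) / 15
= -45.2372493 / 15 = -3.0158166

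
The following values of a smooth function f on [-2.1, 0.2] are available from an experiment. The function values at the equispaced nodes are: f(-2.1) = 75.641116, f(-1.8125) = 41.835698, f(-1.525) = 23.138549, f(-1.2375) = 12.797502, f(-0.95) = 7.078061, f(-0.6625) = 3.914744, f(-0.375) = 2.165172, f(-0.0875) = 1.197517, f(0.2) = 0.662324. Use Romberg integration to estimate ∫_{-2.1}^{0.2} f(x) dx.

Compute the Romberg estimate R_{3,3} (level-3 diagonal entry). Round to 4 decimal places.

36.3985

R_{0,0} (trapezoid, 1 panel, h=2.3000): 87.748956
R_{1,0} (trapezoid, 2 panels, h=1.1500): 52.014248
R_{2,0} (trapezoid, 4 panels, h=0.5750): 40.556764
R_{3,0} (trapezoid, 8 panels, h=0.2875): 37.455202
R_{1,1} = 52.014248 + (52.014248 − 87.748956)/3 = 40.102679
R_{2,1} = 40.556764 + (40.556764 − 52.014248)/3 = 36.737603
R_{3,1} = 37.455202 + (37.455202 − 40.556764)/3 = 36.421348
R_{2,2} = 36.737603 + (36.737603 − 40.102679)/15 = 36.513265
R_{3,2} = 36.421348 + (36.421348 − 36.737603)/15 = 36.400264
R_{3,3} = 36.400264 + (36.400264 − 36.513265)/63 = 36.398470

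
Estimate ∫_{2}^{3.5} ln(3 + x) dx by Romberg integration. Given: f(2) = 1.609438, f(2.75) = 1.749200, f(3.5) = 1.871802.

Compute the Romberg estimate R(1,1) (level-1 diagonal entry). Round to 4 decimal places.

2.6195

R(0,0) (trapezoid, 1 panel, h=1.5000): 2.610930
R(1,0) (trapezoid, 2 panels, h=0.7500): 2.617365
R(1,1) = 2.617365 + (2.617365 − 2.610930)/3 = 2.619510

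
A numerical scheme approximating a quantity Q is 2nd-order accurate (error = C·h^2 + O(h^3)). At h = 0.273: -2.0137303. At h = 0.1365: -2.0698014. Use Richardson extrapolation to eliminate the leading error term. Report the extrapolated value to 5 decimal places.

The leading error scales as h^2; refining by a factor of 2 reduces it by 2^2 = 4.
Extrapolated value = (4·A(h/2) − A(h)) / (4 − 1)
= (4·(-2.0698014) − (-2.0137303)) / 3
= -6.2654753 / 3 = -2.0884918

-2.08849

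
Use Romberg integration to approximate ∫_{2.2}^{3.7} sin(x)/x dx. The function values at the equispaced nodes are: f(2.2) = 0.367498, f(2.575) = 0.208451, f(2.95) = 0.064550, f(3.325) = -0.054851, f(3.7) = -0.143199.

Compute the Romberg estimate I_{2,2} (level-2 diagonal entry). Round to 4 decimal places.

0.1210

I_{0,0} (trapezoid, 1 panel, h=1.5000): 0.168224
I_{1,0} (trapezoid, 2 panels, h=0.7500): 0.132525
I_{2,0} (trapezoid, 4 panels, h=0.3750): 0.123862
I_{1,1} = 0.132525 + (0.132525 − 0.168224)/3 = 0.120625
I_{2,1} = 0.123862 + (0.123862 − 0.132525)/3 = 0.120974
I_{2,2} = 0.120974 + (0.120974 − 0.120625)/15 = 0.120997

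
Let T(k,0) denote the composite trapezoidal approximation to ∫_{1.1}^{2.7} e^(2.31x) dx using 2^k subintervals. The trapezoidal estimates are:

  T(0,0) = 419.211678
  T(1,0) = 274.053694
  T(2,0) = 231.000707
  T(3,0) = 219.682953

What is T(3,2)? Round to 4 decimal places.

Richardson extrapolation on the trapezoidal column (denominator 4−1=3):
T(2,1) = 231.000707 + (231.000707 − 274.053694)/3 = 216.649711
T(3,1) = (4·219.682953 − 231.000707) / 3 = 215.910368
T(3,2) = 215.910368 + (215.910368 − 216.649711)/15 = 215.861078
(Column j=1 coincides with Simpson's rule on the same nodes.)

215.8611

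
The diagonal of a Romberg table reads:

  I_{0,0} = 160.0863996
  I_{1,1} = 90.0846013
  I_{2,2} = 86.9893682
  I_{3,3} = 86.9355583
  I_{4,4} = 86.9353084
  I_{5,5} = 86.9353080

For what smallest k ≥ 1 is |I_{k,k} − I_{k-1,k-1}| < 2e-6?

|I_{1,1} − I_{0,0}| = 70.0017983 ≥ 2e-6
|I_{2,2} − I_{1,1}| = 3.0952331 ≥ 2e-6
|I_{3,3} − I_{2,2}| = 0.0538099 ≥ 2e-6
|I_{4,4} − I_{3,3}| = 0.0002499 ≥ 2e-6
|I_{5,5} − I_{4,4}| = 0.0000004 < 2e-6

k = 5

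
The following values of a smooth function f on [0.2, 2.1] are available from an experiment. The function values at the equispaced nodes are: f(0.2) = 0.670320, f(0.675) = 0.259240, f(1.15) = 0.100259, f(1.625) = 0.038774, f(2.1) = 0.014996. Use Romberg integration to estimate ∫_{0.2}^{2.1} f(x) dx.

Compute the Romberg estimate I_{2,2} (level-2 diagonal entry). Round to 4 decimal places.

0.3280

I_{0,0} (trapezoid, 1 panel, h=1.9000): 0.651050
I_{1,0} (trapezoid, 2 panels, h=0.9500): 0.420771
I_{2,0} (trapezoid, 4 panels, h=0.4750): 0.351942
I_{1,1} = 0.420771 + (0.420771 − 0.651050)/3 = 0.344011
I_{2,1} = 0.351942 + (0.351942 − 0.420771)/3 = 0.328999
I_{2,2} = 0.328999 + (0.328999 − 0.344011)/15 = 0.327998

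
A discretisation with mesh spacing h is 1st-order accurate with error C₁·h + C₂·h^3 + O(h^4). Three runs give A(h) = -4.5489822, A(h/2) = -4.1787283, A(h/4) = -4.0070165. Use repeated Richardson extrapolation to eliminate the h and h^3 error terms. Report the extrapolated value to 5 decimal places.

-3.83914

First eliminate the h term (factor 2^1 = 2):
  B₁ = (2·(-4.1787283) − (-4.5489822))/1 = -3.8084744
  B₂ = (2·(-4.0070165) − (-4.1787283))/1 = -3.8353047
Then eliminate the h^3 term (factor 2^3 = 8):
  (8·(-3.8353047) − (-3.8084744))/7 = -3.8391376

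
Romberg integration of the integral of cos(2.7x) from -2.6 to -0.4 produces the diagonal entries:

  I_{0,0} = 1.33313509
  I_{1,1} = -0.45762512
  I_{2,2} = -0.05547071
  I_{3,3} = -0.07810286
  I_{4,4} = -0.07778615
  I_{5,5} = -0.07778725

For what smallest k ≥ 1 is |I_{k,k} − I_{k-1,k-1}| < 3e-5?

|I_{1,1} − I_{0,0}| = 1.79076021 ≥ 3e-5
|I_{2,2} − I_{1,1}| = 0.40215441 ≥ 3e-5
|I_{3,3} − I_{2,2}| = 0.02263215 ≥ 3e-5
|I_{4,4} − I_{3,3}| = 0.00031671 ≥ 3e-5
|I_{5,5} − I_{4,4}| = 0.00000110 < 3e-5

k = 5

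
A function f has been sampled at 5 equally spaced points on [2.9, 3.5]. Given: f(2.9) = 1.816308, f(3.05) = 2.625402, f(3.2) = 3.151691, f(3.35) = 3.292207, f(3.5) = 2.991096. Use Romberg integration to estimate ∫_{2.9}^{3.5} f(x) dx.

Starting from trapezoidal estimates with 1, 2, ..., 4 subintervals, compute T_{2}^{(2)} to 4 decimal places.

T_{0}^{(0)} (trapezoid, 1 panel, h=0.6000): 1.442221
T_{1}^{(0)} (trapezoid, 2 panels, h=0.3000): 1.666618
T_{2}^{(0)} (trapezoid, 4 panels, h=0.1500): 1.720950
T_{1}^{(1)} = 1.666618 + (1.666618 − 1.442221)/3 = 1.741417
T_{2}^{(1)} = 1.720950 + (1.720950 − 1.666618)/3 = 1.739061
T_{2}^{(2)} = 1.739061 + (1.739061 − 1.741417)/15 = 1.738904

1.7389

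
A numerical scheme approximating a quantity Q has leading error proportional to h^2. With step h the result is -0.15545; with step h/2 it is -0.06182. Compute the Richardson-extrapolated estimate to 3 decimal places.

-0.031

The leading error scales as h^2; refining by a factor of 2 reduces it by 2^2 = 4.
Extrapolated value = (4·A(h/2) − A(h)) / (4 − 1)
= (4·(-0.06182) − (-0.15545)) / 3
= -0.09183 / 3 = -0.03061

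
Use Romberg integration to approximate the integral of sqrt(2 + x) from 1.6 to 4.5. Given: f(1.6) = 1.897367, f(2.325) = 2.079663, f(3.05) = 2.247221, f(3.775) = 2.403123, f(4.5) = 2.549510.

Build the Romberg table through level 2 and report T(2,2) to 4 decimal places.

6.4942

T(0,0) (trapezoid, 1 panel, h=2.9000): 6.447972
T(1,0) (trapezoid, 2 panels, h=1.4500): 6.482456
T(2,0) (trapezoid, 4 panels, h=0.7250): 6.491248
T(1,1) = 6.482456 + (6.482456 − 6.447972)/3 = 6.493951
T(2,1) = 6.491248 + (6.491248 − 6.482456)/3 = 6.494179
T(2,2) = 6.494179 + (6.494179 − 6.493951)/15 = 6.494194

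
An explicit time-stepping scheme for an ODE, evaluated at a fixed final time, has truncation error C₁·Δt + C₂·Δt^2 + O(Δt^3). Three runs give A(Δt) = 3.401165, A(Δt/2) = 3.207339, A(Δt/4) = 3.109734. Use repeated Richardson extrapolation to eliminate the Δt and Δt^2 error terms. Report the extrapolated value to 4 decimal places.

First eliminate the Δt term (factor 2^1 = 2):
  B₁ = (2·3.207339 − 3.401165)/1 = 3.013513
  B₂ = (2·3.109734 − 3.207339)/1 = 3.012129
Then eliminate the Δt^2 term (factor 2^2 = 4):
  (4·3.012129 − 3.013513)/3 = 3.011668

3.0117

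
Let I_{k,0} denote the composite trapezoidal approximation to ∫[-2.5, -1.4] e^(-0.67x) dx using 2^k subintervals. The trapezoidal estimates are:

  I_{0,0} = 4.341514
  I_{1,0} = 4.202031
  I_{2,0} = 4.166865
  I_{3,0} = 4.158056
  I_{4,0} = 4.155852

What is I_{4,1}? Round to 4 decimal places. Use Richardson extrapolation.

I_{4,1} = 4.155852 + (4.155852 − 4.158056)/3 = 4.155117

4.1551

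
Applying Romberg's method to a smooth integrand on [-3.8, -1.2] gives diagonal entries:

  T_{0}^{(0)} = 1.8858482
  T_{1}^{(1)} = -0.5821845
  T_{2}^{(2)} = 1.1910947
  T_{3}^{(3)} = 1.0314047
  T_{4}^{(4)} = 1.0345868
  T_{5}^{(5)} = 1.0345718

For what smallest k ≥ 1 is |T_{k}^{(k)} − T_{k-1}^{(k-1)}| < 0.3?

k = 3

|T_{1}^{(1)} − T_{0}^{(0)}| = 2.4680327 ≥ 0.3
|T_{2}^{(2)} − T_{1}^{(1)}| = 1.7732792 ≥ 0.3
|T_{3}^{(3)} − T_{2}^{(2)}| = 0.1596900 < 0.3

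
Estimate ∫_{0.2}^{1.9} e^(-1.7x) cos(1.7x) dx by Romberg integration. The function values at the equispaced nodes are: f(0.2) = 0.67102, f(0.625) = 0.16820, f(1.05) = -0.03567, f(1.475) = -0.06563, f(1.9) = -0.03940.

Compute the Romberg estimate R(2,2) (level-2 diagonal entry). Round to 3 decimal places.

R(0,0) (trapezoid, 1 panel, h=1.7000): 0.53688
R(1,0) (trapezoid, 2 panels, h=0.8500): 0.23812
R(2,0) (trapezoid, 4 panels, h=0.4250): 0.16265
R(1,1) = 0.23812 + (0.23812 − 0.53688)/3 = 0.13853
R(2,1) = 0.16265 + (0.16265 − 0.23812)/3 = 0.13749
R(2,2) = 0.13749 + (0.13749 − 0.13853)/15 = 0.13742

0.137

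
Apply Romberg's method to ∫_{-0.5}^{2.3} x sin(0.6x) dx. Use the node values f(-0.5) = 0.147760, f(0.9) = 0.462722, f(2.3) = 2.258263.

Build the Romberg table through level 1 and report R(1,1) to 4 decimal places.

R(0,0) (trapezoid, 1 panel, h=2.8000): 3.368432
R(1,0) (trapezoid, 2 panels, h=1.4000): 2.332027
R(1,1) = 2.332027 + (2.332027 − 3.368432)/3 = 1.986559

1.9866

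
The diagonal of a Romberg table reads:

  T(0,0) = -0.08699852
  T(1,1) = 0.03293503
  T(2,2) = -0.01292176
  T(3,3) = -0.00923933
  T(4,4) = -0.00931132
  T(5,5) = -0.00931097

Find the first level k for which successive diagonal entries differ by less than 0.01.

k = 3

|T(1,1) − T(0,0)| = 0.11993355 ≥ 0.01
|T(2,2) − T(1,1)| = 0.04585679 ≥ 0.01
|T(3,3) − T(2,2)| = 0.00368243 < 0.01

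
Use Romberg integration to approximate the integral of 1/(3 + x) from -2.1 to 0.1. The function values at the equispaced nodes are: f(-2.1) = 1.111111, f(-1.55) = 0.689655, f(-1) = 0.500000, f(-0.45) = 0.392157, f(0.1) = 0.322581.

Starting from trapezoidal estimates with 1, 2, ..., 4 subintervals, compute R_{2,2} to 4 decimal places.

R_{0,0} (trapezoid, 1 panel, h=2.2000): 1.577061
R_{1,0} (trapezoid, 2 panels, h=1.1000): 1.338531
R_{2,0} (trapezoid, 4 panels, h=0.5500): 1.264262
R_{1,1} = 1.338531 + (1.338531 − 1.577061)/3 = 1.259021
R_{2,1} = 1.264262 + (1.264262 − 1.338531)/3 = 1.239506
R_{2,2} = 1.239506 + (1.239506 − 1.259021)/15 = 1.238205

1.2382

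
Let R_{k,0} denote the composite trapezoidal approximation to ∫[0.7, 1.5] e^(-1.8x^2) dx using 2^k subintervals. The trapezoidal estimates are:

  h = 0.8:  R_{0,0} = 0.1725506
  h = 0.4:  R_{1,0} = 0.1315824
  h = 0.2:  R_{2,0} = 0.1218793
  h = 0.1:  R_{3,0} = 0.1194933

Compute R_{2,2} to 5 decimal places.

R_{1,1} = 0.1315824 + (0.1315824 − 0.1725506)/3 = 0.1179263
R_{2,1} = 0.1218793 + (0.1218793 − 0.1315824)/3 = 0.1186449
R_{2,2} = (16·0.1186449 − 0.1179263) / 15 = 0.1186928

0.11869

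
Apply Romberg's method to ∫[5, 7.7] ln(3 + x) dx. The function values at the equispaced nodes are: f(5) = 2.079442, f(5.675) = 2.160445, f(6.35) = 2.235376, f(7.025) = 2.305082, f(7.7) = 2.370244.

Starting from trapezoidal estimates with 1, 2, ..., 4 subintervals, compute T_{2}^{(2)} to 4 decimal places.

T_{0}^{(0)} (trapezoid, 1 panel, h=2.7000): 6.007076
T_{1}^{(0)} (trapezoid, 2 panels, h=1.3500): 6.021296
T_{2}^{(0)} (trapezoid, 4 panels, h=0.6750): 6.024879
T_{1}^{(1)} = 6.021296 + (6.021296 − 6.007076)/3 = 6.026036
T_{2}^{(1)} = 6.024879 + (6.024879 − 6.021296)/3 = 6.026073
T_{2}^{(2)} = 6.026073 + (6.026073 − 6.026036)/15 = 6.026075

6.0261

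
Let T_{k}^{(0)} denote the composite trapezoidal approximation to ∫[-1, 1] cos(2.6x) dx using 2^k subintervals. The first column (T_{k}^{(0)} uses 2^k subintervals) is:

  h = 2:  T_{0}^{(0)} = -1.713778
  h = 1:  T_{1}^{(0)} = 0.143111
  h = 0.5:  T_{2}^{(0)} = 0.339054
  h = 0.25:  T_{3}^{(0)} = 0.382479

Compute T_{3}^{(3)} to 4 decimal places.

0.3967

T_{1}^{(1)} = 0.143111 + (0.143111 − (-1.713778))/3 = 0.762074
T_{2}^{(1)} = (4·0.339054 − 0.143111) / 3 = 0.404368
T_{3}^{(1)} = (4·0.382479 − 0.339054) / 3 = 0.396954
T_{2}^{(2)} = (16·0.404368 − 0.762074) / 15 = 0.380521
T_{3}^{(2)} = (16·0.396954 − 0.404368) / 15 = 0.396460
T_{3}^{(3)} = 0.396460 + (0.396460 − 0.380521)/63 = 0.396713
(Column j=1 coincides with Simpson's rule on the same nodes.)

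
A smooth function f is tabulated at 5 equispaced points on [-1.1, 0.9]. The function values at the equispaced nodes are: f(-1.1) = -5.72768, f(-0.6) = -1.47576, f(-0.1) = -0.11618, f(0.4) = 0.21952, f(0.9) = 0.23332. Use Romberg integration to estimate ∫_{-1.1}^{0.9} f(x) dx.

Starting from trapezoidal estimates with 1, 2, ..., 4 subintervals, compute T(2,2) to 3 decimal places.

-1.779

T(0,0) (trapezoid, 1 panel, h=2.0000): -5.49436
T(1,0) (trapezoid, 2 panels, h=1.0000): -2.86336
T(2,0) (trapezoid, 4 panels, h=0.5000): -2.05980
T(1,1) = -2.86336 + (-2.86336 − (-5.49436))/3 = -1.98636
T(2,1) = -2.05980 + (-2.05980 − (-2.86336))/3 = -1.79195
T(2,2) = -1.79195 + (-1.79195 − (-1.98636))/15 = -1.77899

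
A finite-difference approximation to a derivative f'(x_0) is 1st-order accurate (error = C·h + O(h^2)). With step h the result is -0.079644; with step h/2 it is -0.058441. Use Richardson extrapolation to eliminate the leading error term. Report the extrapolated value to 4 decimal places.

The leading error scales as h; refining by a factor of 2 reduces it by 2^1 = 2.
Extrapolated value = (2·A(h/2) − A(h)) / (2 − 1)
= (2·(-0.058441) − (-0.079644)) / 1
= -0.037238 / 1 = -0.037238

-0.0372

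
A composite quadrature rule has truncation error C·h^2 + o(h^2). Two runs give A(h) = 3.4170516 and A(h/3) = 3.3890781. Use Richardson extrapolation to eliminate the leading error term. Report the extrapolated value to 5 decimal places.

3.38558

The leading error scales as h^2; refining by a factor of 3 reduces it by 3^2 = 9.
Extrapolated value = (9·A(h/3) − A(h)) / (9 − 1)
= (9·3.3890781 − 3.4170516) / 8
= 27.0846513 / 8 = 3.3855814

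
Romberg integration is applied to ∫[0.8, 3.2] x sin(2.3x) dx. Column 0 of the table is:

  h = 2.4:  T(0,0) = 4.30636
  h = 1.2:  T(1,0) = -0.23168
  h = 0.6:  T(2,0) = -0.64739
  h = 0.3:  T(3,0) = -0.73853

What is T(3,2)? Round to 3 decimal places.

T(2,1) = (4·(-0.64739) − (-0.23168)) / 3 = -0.78596
T(3,1) = (4·(-0.73853) − (-0.64739)) / 3 = -0.76891
T(3,2) = (16·(-0.76891) − (-0.78596)) / 15 = -0.76777

-0.768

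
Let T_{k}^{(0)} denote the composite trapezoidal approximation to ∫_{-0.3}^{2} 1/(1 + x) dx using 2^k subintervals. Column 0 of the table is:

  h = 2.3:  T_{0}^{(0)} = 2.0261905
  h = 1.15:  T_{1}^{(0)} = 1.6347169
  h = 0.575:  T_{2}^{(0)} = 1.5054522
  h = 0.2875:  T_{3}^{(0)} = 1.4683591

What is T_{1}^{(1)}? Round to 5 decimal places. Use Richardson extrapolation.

1.50423

Richardson extrapolation on the trapezoidal column (denominator 4−1=3):
T_{1}^{(1)} = 1.6347169 + (1.6347169 − 2.0261905)/3 = 1.5042257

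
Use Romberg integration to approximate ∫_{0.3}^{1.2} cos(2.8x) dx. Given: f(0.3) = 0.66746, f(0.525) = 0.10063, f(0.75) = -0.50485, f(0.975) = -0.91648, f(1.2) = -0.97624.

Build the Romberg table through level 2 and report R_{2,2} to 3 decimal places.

-0.343

R_{0,0} (trapezoid, 1 panel, h=0.9000): -0.13895
R_{1,0} (trapezoid, 2 panels, h=0.4500): -0.29666
R_{2,0} (trapezoid, 4 panels, h=0.2250): -0.33190
R_{1,1} = -0.29666 + (-0.29666 − (-0.13895))/3 = -0.34923
R_{2,1} = -0.33190 + (-0.33190 − (-0.29666))/3 = -0.34365
R_{2,2} = -0.34365 + (-0.34365 − (-0.34923))/15 = -0.34328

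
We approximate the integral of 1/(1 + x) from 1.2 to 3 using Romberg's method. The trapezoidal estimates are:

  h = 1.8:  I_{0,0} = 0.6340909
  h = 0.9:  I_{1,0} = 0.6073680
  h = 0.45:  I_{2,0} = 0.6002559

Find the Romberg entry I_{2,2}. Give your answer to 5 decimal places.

Richardson extrapolation on the trapezoidal column (denominator 4−1=3):
I_{1,1} = 0.6073680 + (0.6073680 − 0.6340909)/3 = 0.5984604
I_{2,1} = (4·0.6002559 − 0.6073680) / 3 = 0.5978852
I_{2,2} = (16·0.5978852 − 0.5984604) / 15 = 0.5978469
(Column j=1 coincides with Simpson's rule on the same nodes.)

0.59785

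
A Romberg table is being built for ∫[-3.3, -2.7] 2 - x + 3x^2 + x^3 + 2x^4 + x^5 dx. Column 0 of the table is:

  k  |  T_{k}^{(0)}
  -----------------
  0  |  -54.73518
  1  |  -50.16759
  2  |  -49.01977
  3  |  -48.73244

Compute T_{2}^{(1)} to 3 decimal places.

T_{2}^{(1)} = (4·(-49.01977) − (-50.16759)) / 3 = -48.63716

-48.637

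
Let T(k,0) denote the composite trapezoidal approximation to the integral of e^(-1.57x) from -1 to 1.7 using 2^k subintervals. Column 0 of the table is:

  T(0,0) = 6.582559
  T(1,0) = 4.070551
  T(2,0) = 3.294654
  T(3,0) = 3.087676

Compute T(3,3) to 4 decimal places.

3.0174

T(1,1) = (4·4.070551 − 6.582559) / 3 = 3.233215
T(2,1) = (4·3.294654 − 4.070551) / 3 = 3.036022
T(3,1) = (4·3.087676 − 3.294654) / 3 = 3.018683
T(2,2) = 3.036022 + (3.036022 − 3.233215)/15 = 3.022876
T(3,2) = (16·3.018683 − 3.036022) / 15 = 3.017527
T(3,3) = (64·3.017527 − 3.022876) / 63 = 3.017442
(Column j=1 coincides with Simpson's rule on the same nodes.)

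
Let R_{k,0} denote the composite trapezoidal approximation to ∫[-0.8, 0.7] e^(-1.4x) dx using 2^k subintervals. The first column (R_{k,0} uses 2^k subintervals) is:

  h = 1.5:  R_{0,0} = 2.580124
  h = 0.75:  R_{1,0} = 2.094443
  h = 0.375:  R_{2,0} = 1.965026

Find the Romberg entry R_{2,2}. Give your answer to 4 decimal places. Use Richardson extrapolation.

1.9212

Richardson extrapolation on the trapezoidal column (denominator 4−1=3):
R_{1,1} = 2.094443 + (2.094443 − 2.580124)/3 = 1.932549
R_{2,1} = (4·1.965026 − 2.094443) / 3 = 1.921887
R_{2,2} = (16·1.921887 − 1.932549) / 15 = 1.921176
(Column j=1 coincides with Simpson's rule on the same nodes.)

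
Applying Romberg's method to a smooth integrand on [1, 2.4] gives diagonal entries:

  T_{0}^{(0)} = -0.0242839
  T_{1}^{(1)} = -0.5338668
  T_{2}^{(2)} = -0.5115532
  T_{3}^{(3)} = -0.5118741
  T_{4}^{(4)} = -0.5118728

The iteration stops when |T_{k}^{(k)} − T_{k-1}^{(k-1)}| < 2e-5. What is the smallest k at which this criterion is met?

k = 4

|T_{1}^{(1)} − T_{0}^{(0)}| = 0.5095829 ≥ 2e-5
|T_{2}^{(2)} − T_{1}^{(1)}| = 0.0223136 ≥ 2e-5
|T_{3}^{(3)} − T_{2}^{(2)}| = 0.0003209 ≥ 2e-5
|T_{4}^{(4)} − T_{3}^{(3)}| = 0.0000013 < 2e-5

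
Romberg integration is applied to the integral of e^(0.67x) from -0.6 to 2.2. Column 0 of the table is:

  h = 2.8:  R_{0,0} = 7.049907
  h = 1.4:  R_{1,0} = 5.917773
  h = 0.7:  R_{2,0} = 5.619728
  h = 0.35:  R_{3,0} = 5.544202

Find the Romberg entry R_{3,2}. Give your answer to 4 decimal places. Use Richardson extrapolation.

R_{2,1} = 5.619728 + (5.619728 − 5.917773)/3 = 5.520380
R_{3,1} = (4·5.544202 − 5.619728) / 3 = 5.519027
R_{3,2} = (16·5.519027 − 5.520380) / 15 = 5.518937

5.5189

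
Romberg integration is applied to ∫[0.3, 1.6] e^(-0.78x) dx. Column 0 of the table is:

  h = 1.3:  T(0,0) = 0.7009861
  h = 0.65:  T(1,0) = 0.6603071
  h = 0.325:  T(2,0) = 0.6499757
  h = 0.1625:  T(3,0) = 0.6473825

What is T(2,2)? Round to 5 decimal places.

T(1,1) = 0.6603071 + (0.6603071 − 0.7009861)/3 = 0.6467474
T(2,1) = 0.6499757 + (0.6499757 − 0.6603071)/3 = 0.6465319
T(2,2) = (16·0.6465319 − 0.6467474) / 15 = 0.6465175

0.64652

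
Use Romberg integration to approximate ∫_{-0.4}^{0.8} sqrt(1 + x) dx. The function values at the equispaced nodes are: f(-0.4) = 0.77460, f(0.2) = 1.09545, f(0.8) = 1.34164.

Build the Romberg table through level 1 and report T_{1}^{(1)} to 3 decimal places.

T_{0}^{(0)} (trapezoid, 1 panel, h=1.2000): 1.26974
T_{1}^{(0)} (trapezoid, 2 panels, h=0.6000): 1.29214
T_{1}^{(1)} = 1.29214 + (1.29214 − 1.26974)/3 = 1.29961

1.300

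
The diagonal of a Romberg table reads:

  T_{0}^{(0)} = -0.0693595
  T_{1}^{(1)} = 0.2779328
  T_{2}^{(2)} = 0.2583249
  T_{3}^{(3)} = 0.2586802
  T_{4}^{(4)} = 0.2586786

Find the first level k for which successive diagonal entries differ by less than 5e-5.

|T_{1}^{(1)} − T_{0}^{(0)}| = 0.3472923 ≥ 5e-5
|T_{2}^{(2)} − T_{1}^{(1)}| = 0.0196079 ≥ 5e-5
|T_{3}^{(3)} − T_{2}^{(2)}| = 0.0003553 ≥ 5e-5
|T_{4}^{(4)} − T_{3}^{(3)}| = 0.0000016 < 5e-5

k = 4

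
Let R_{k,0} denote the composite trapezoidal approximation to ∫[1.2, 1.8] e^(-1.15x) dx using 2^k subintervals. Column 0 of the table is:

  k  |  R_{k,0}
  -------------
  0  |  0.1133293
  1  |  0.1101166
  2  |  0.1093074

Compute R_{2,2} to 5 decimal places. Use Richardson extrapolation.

Richardson extrapolation on the trapezoidal column (denominator 4−1=3):
R_{1,1} = 0.1101166 + (0.1101166 − 0.1133293)/3 = 0.1090457
R_{2,1} = (4·0.1093074 − 0.1101166) / 3 = 0.1090377
R_{2,2} = 0.1090377 + (0.1090377 − 0.1090457)/15 = 0.1090372

0.10904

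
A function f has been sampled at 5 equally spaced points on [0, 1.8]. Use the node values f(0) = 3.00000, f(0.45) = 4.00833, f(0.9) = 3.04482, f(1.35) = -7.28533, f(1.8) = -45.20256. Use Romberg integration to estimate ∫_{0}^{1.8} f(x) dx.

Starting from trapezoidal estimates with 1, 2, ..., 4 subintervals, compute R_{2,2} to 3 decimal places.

-7.275

R_{0,0} (trapezoid, 1 panel, h=1.8000): -37.98230
R_{1,0} (trapezoid, 2 panels, h=0.9000): -16.25081
R_{2,0} (trapezoid, 4 panels, h=0.4500): -9.60006
R_{1,1} = -16.25081 + (-16.25081 − (-37.98230))/3 = -9.00698
R_{2,1} = -9.60006 + (-9.60006 − (-16.25081))/3 = -7.38314
R_{2,2} = -7.38314 + (-7.38314 − (-9.00698))/15 = -7.27488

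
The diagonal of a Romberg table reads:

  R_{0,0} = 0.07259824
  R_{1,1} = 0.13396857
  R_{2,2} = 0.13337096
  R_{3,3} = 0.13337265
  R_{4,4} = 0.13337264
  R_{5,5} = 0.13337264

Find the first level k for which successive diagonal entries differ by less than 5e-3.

k = 2

|R_{1,1} − R_{0,0}| = 0.06137033 ≥ 5e-3
|R_{2,2} − R_{1,1}| = 0.00059761 < 5e-3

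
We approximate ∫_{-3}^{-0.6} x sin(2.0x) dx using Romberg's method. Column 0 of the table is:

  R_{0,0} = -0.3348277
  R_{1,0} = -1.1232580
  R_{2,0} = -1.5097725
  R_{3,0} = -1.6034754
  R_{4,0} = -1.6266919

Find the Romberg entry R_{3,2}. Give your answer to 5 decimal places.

Richardson extrapolation on the trapezoidal column (denominator 4−1=3):
R_{2,1} = -1.5097725 + (-1.5097725 − (-1.1232580))/3 = -1.6386107
R_{3,1} = (4·(-1.6034754) − (-1.5097725)) / 3 = -1.6347097
R_{3,2} = (16·(-1.6347097) − (-1.6386107)) / 15 = -1.6344496

-1.63445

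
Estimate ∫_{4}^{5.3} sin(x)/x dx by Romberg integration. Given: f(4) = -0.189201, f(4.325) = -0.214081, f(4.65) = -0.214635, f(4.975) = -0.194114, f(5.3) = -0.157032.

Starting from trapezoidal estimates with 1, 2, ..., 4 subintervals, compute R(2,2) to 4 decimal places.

R(0,0) (trapezoid, 1 panel, h=1.3000): -0.225051
R(1,0) (trapezoid, 2 panels, h=0.6500): -0.252038
R(2,0) (trapezoid, 4 panels, h=0.3250): -0.258683
R(1,1) = -0.252038 + (-0.252038 − (-0.225051))/3 = -0.261034
R(2,1) = -0.258683 + (-0.258683 − (-0.252038))/3 = -0.260898
R(2,2) = -0.260898 + (-0.260898 − (-0.261034))/15 = -0.260889

-0.2609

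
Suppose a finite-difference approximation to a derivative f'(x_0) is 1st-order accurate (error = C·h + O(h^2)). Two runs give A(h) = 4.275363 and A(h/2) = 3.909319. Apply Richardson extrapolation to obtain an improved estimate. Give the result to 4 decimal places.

The leading error scales as h; refining by a factor of 2 reduces it by 2^1 = 2.
Extrapolated value = (2·A(h/2) − A(h)) / (2 − 1)
= (2·3.909319 − 4.275363) / 1
= 3.543275 / 1 = 3.543275

3.5433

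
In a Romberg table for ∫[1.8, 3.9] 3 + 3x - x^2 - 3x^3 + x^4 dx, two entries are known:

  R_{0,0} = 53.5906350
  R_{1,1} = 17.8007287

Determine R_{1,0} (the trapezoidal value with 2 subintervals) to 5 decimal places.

26.74821

From R_{1,1} = (4·R_{1,0} − R_{0,0})/3, solve for R_{1,0}:
4·R_{1,0} = 3·17.8007287 + 53.5906350 = 106.9928211
R_{1,0} = 26.7482053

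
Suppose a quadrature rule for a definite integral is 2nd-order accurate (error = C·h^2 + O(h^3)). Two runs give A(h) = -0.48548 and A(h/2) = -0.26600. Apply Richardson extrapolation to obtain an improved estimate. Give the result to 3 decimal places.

The leading error scales as h^2; refining by a factor of 2 reduces it by 2^2 = 4.
Extrapolated value = (4·A(h/2) − A(h)) / (4 − 1)
= (4·(-0.26600) − (-0.48548)) / 3
= -0.57852 / 3 = -0.19284

-0.193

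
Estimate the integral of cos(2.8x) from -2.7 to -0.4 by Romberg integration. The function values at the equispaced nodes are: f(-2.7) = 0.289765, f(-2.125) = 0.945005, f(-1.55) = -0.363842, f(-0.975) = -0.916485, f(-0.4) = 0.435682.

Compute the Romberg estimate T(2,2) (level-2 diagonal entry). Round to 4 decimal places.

0.0415

T(0,0) (trapezoid, 1 panel, h=2.3000): 0.834264
T(1,0) (trapezoid, 2 panels, h=1.1500): -0.001286
T(2,0) (trapezoid, 4 panels, h=0.5750): 0.015756
T(1,1) = -0.001286 + (-0.001286 − 0.834264)/3 = -0.279803
T(2,1) = 0.015756 + (0.015756 − (-0.001286))/3 = 0.021437
T(2,2) = 0.021437 + (0.021437 − (-0.279803))/15 = 0.041520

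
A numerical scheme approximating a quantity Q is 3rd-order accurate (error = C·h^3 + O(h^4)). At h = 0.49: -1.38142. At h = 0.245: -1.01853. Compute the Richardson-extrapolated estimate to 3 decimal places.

-0.967

Extrapolated value = (8·A(h/2) − A(h)) / (8 − 1)
= (8·(-1.01853) − (-1.38142)) / 7
= -6.76682 / 7 = -0.96669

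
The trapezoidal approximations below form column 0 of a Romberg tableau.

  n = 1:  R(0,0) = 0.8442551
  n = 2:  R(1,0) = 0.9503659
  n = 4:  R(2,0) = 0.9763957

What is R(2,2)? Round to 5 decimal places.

Richardson extrapolation on the trapezoidal column (denominator 4−1=3):
R(1,1) = (4·0.9503659 − 0.8442551) / 3 = 0.9857362
R(2,1) = (4·0.9763957 − 0.9503659) / 3 = 0.9850723
R(2,2) = 0.9850723 + (0.9850723 − 0.9857362)/15 = 0.9850280
(Column j=1 coincides with Simpson's rule on the same nodes.)

0.98503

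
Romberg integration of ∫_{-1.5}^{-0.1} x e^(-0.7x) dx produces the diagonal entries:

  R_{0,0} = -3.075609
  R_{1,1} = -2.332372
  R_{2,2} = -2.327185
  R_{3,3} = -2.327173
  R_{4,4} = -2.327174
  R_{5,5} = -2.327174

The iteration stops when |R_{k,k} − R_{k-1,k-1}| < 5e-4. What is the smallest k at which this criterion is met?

k = 3

|R_{1,1} − R_{0,0}| = 0.743237 ≥ 5e-4
|R_{2,2} − R_{1,1}| = 0.005187 ≥ 5e-4
|R_{3,3} − R_{2,2}| = 0.000012 < 5e-4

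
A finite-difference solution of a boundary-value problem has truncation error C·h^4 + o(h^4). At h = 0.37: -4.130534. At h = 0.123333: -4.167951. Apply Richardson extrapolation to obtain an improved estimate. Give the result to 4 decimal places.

Extrapolated value = (81·A(h/3) − A(h)) / (81 − 1)
= (81·(-4.167951) − (-4.130534)) / 80
= -333.473497 / 80 = -4.168419

-4.1684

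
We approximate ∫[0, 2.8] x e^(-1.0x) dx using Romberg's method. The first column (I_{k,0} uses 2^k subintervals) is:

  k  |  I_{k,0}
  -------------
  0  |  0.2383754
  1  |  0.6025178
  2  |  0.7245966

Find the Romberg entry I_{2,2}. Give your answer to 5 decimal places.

Richardson extrapolation on the trapezoidal column (denominator 4−1=3):
I_{1,1} = 0.6025178 + (0.6025178 − 0.2383754)/3 = 0.7238986
I_{2,1} = (4·0.7245966 − 0.6025178) / 3 = 0.7652895
I_{2,2} = 0.7652895 + (0.7652895 − 0.7238986)/15 = 0.7680489

0.76805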